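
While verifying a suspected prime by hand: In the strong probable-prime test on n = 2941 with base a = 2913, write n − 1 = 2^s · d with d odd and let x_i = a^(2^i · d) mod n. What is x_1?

n − 1 = 2940 = 2^2 · 735, so s = 2 and d = 735.
x_0 = 2913^735 mod 2941 = 1040.
x_1 = 1040^2 mod 2941 = 2253.

2253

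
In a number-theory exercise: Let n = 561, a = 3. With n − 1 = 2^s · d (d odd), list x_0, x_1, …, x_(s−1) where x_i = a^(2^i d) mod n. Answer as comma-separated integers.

n − 1 = 560 = 2^4 · 35, so s = 4 and d = 35.
x_0 = 3^35 mod 561 = 78.
x_1 = 78^2 mod 561 = 474.
x_2 = 474^2 mod 561 = 276.
x_3 = 276^2 mod 561 = 441.

78, 474, 276, 441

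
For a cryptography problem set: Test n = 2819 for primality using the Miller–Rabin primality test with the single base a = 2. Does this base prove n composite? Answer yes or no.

no

n − 1 = 2818 = 2^1 · 1409, so s = 1 and d = 1409.
Repeated squaring mod 2819: 2^1 ≡ 2, 2^2 ≡ 4, 2^4 ≡ 16, 2^8 ≡ 256, 2^16 ≡ 699, 2^32 ≡ 914, 2^64 ≡ 972, 2^128 ≡ 419, 2^256 ≡ 783, 2^512 ≡ 1366, 2^1024 ≡ 2597.
1409 = 1024 + 256 + 128 + 1, so 2^1409 ≡ 2597·783·419·2 ≡ 2818 (mod 2819).
x_0 = 2^1409 mod 2819 = 2818.
x_0 = 2818 ≡ −1, so 2 is not a witness.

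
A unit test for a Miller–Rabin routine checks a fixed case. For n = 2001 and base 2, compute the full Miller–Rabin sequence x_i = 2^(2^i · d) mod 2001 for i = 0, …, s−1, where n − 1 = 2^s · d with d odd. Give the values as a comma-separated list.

n − 1 = 2000 = 2^4 · 125, so s = 4 and d = 125.
x_0 = 2^125 mod 2001 = 1580.
x_1 = 1580^2 mod 2001 = 1153.
x_2 = 1153^2 mod 2001 = 745.
x_3 = 745^2 mod 2001 = 748.

1580, 1153, 745, 748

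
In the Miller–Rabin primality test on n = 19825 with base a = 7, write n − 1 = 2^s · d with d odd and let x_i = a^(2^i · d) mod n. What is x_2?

n − 1 = 19824 = 2^4 · 1239, so s = 4 and d = 1239.
Repeated squaring mod 19825: 7^1 ≡ 7, 7^2 ≡ 49, 7^4 ≡ 2401, 7^8 ≡ 15551, 7^16 ≡ 8251, 7^32 ≡ 19776, 7^64 ≡ 2401, 7^128 ≡ 15551, 7^256 ≡ 8251, 7^512 ≡ 19776, 7^1024 ≡ 2401.
1239 = 1024 + 128 + 64 + 16 + 4 + 2 + 1, so 7^1239 ≡ 2401·15551·2401·8251·2401·49·7 ≡ 10093 (mod 19825).
x_0 = 10093.
x_1 = 10093^2 mod 19825 = 7799.
x_2 = 7799^2 mod 19825 = 1301.

1301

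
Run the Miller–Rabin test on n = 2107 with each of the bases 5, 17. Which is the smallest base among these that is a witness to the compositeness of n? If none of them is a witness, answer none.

5

n − 1 = 2106 = 2^1 · 1053, so s = 1 and d = 1053.
Base 5: x_0 = 5^1053 mod 2107 = 125. x_0 ∉ {1, 2106} and s = 1, so 5 is a Miller–Rabin witness and 2107 is composite.
Base 17: x_0 = 17^1053 mod 2107 = 699. x_0 ∉ {1, 2106} and s = 1, so 17 is a Miller–Rabin witness and 2107 is composite.
The smallest witness among the given bases is 5.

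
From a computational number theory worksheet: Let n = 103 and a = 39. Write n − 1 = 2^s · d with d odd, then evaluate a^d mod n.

102

n − 1 = 102 = 2^1 · 51, so s = 1 and d = 51.
By repeated squaring, 39^51 ≡ 102 (mod 103).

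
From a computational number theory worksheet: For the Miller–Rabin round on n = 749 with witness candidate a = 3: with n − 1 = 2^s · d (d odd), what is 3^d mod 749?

374

n − 1 = 748 = 2^2 · 187, so s = 2 and d = 187.
3^187 mod 749 = 374.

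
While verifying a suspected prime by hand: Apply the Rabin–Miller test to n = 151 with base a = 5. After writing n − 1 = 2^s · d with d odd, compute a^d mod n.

n − 1 = 150 = 2^1 · 75, so s = 1 and d = 75.
5^75 mod 151 = 1.

1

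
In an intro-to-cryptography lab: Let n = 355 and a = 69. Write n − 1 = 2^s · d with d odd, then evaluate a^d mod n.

209

n − 1 = 354 = 2^1 · 177, so s = 1 and d = 177.
69^177 mod 355 = 209.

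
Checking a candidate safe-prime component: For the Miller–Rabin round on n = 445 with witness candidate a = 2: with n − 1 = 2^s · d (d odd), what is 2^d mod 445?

n − 1 = 444 = 2^2 · 111, so s = 2 and d = 111.
Repeated squaring mod 445: 2^1 ≡ 2, 2^2 ≡ 4, 2^4 ≡ 16, 2^8 ≡ 256, 2^16 ≡ 121, 2^32 ≡ 401, 2^64 ≡ 156.
111 = 64 + 32 + 8 + 4 + 2 + 1, so 2^111 ≡ 156·401·256·16·4·2 ≡ 358 (mod 445).

358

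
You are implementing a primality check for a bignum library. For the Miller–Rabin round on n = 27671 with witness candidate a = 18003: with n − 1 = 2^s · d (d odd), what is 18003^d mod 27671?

23064

n − 1 = 27670 = 2^1 · 13835, so s = 1 and d = 13835.
18003^13835 mod 27671 = 23064.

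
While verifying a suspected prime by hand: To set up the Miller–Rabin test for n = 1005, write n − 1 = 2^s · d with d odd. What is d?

251

Halving: 1004 → 502 → 251; 251 is odd.
So 1004 = 2^2 · 251.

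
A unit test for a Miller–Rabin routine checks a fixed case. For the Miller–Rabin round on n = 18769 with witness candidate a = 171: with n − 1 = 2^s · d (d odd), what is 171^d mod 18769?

14386

n − 1 = 18768 = 2^4 · 1173, so s = 4 and d = 1173.
Repeated squaring mod 18769: 171^1 ≡ 171, 171^2 ≡ 10472, 171^4 ≡ 14286, 171^8 ≡ 14459, 171^16 ≡ 13559, 171^32 ≡ 4126, 171^64 ≡ 393, 171^128 ≡ 4297, 171^256 ≡ 14282, 171^512 ≡ 12801, 171^1024 ≡ 12231.
1173 = 1024 + 128 + 16 + 4 + 1, so 171^1173 ≡ 12231·4297·13559·14286·171 ≡ 14386 (mod 18769).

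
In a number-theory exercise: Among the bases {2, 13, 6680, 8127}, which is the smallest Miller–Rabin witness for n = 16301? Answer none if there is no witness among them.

n − 1 = 16300 = 2^2 · 4075, so s = 2 and d = 4075.
Base 2: x_0 = 2^4075 mod 16301 = 3130. x_0 is neither 1 nor 16300, so continue squaring. x_1 = 3130^2 mod 16301 = 16300. x_1 ≡ −1, so 2 is not a witness.
Base 13: x_0 = 13^4075 mod 16301 = 1. x_0 = 1, so 13 is not a witness.
Base 6680: x_0 = 6680^4075 mod 16301 = 1. x_0 = 1, so 6680 is not a witness.
Base 8127: x_0 = 8127^4075 mod 16301 = 16300. x_0 = 16300 ≡ −1, so 8127 is not a witness.
No listed base is a witness for 16301.

none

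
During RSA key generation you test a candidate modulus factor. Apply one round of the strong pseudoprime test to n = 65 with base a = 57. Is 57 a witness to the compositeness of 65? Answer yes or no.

no

n − 1 = 64 = 2^6 · 1, so s = 6 and d = 1.
x_0 = 57^1 mod 65 = 57.
x_0 is neither 1 nor 64, so continue squaring.
x_1 = 57^2 mod 65 = 64.
x_1 ≡ −1, so 57 is not a witness.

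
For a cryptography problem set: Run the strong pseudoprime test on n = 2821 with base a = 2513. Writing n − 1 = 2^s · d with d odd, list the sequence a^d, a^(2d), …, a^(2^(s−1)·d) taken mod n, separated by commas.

n − 1 = 2820 = 2^2 · 705, so s = 2 and d = 705.
x_0 = 2513^705 mod 2821 = 714.
x_1 = 714^2 mod 2821 = 2016.

714, 2016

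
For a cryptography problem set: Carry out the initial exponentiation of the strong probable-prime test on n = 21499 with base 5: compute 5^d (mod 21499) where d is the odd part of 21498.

n − 1 = 21498 = 2^1 · 10749, so s = 1 and d = 10749.
Repeated squaring mod 21499: 5^1 ≡ 5, 5^2 ≡ 25, 5^4 ≡ 625, 5^8 ≡ 3643, 5^16 ≡ 6566, 5^32 ≡ 6861, 5^64 ≡ 12010, 5^128 ≡ 3309, 5^256 ≡ 6490, 5^512 ≡ 3559, 5^1024 ≡ 3570, 5^2048 ≡ 17492, 5^4096 ≡ 17795, 5^8192 ≡ 3254.
10749 = 8192 + 2048 + 256 + 128 + 64 + 32 + 16 + 8 + 4 + 1, so 5^10749 ≡ 3254·17492·6490·3309·12010·6861·6566·3643·625·5 ≡ 1 (mod 21499).

1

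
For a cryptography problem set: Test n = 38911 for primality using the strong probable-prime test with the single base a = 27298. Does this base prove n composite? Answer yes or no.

yes

n − 1 = 38910 = 2^1 · 19455, so s = 1 and d = 19455.
By repeated squaring, 27298^19455 ≡ 21500 (mod 38911).
x_0 = 27298^19455 mod 38911 = 21500.
x_0 ∉ {1, 38910} and s = 1, so 27298 is a Miller–Rabin witness and 38911 is composite.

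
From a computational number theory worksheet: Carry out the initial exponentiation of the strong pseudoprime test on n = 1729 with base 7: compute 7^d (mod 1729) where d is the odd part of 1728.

343

n − 1 = 1728 = 2^6 · 27, so s = 6 and d = 27.
7^27 mod 1729 = 343.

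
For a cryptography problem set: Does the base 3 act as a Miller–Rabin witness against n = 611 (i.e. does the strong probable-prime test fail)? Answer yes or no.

n − 1 = 610 = 2^1 · 305, so s = 1 and d = 305.
x_0 = 3^305 mod 611 = 165.
x_0 ∉ {1, 610} and s = 1, so 3 is a Miller–Rabin witness and 611 is composite.

yes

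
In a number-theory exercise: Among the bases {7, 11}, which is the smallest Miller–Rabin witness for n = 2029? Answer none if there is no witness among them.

n − 1 = 2028 = 2^2 · 507, so s = 2 and d = 507.
Base 7: x_0 = 7^507 mod 2029 = 992. x_0 is neither 1 nor 2028, so continue squaring. x_1 = 992^2 mod 2029 = 2028. x_1 ≡ −1, so 7 is not a witness.
Base 11: x_0 = 11^507 mod 2029 = 1. x_0 = 1, so 11 is not a witness.
No listed base is a witness for 2029.

none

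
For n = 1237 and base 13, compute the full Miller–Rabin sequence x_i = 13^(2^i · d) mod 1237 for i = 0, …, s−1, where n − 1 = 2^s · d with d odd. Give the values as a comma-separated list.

n − 1 = 1236 = 2^2 · 309, so s = 2 and d = 309.
x_0 = 13^309 mod 1237 = 691.
x_1 = 691^2 mod 1237 = 1236.

691, 1236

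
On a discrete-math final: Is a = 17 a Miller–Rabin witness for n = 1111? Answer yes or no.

n − 1 = 1110 = 2^1 · 555, so s = 1 and d = 555.
x_0 = 17^555 mod 1111 = 1110.
x_0 = 1110 ≡ −1, so 17 is not a witness.

no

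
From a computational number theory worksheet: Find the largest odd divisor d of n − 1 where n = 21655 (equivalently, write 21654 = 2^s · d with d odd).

Halving: 21654 → 10827; 10827 is odd.
So 21654 = 2^1 · 10827.

10827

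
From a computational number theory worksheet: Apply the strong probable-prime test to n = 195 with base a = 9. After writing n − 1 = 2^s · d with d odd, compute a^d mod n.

9

n − 1 = 194 = 2^1 · 97, so s = 1 and d = 97.
9^97 mod 195 = 9.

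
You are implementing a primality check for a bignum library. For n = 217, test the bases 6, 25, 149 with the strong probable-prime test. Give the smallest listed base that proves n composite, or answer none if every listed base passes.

n − 1 = 216 = 2^3 · 27, so s = 3 and d = 27.
Base 6: x_0 = 6^27 mod 217 = 216. x_0 = 216 ≡ −1, so 6 is not a witness.
Base 25: x_0 = 25^27 mod 217 = 1. x_0 = 1, so 25 is not a witness.
Base 149: x_0 = 149^27 mod 217 = 1. x_0 = 1, so 149 is not a witness.
No listed base is a witness for 217.

none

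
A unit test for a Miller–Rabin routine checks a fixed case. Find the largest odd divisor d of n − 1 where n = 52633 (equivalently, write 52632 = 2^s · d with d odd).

Halving: 52632 → 26316 → 13158 → 6579; 6579 is odd.
So 52632 = 2^3 · 6579.

6579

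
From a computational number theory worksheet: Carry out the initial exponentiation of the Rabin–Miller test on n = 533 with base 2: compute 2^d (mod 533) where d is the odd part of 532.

n − 1 = 532 = 2^2 · 133, so s = 2 and d = 133.
2^133 mod 533 = 197.

197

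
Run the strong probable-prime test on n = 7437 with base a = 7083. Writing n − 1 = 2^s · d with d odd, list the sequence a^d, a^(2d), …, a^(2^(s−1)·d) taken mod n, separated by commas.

n − 1 = 7436 = 2^2 · 1859, so s = 2 and d = 1859.
x_0 = 7083^1859 mod 7437 = 2919.
x_1 = 2919^2 mod 7437 = 5196.

2919, 5196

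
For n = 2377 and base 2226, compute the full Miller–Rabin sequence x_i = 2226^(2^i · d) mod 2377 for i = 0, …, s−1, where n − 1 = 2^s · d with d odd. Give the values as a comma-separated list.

n − 1 = 2376 = 2^3 · 297, so s = 3 and d = 297.
x_0 = 2226^297 mod 2377 = 1797.
x_1 = 1797^2 mod 2377 = 1243.
x_2 = 1243^2 mod 2377 = 2376.

1797, 1243, 2376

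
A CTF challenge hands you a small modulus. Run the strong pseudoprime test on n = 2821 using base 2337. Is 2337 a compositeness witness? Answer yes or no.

no

n − 1 = 2820 = 2^2 · 705, so s = 2 and d = 705.
x_0 = 2337^705 mod 2821 = 2820.
x_0 = 2820 ≡ −1, so 2337 is not a witness.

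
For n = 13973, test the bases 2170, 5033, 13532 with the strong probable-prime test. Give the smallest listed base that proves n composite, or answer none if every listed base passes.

5033

n − 1 = 13972 = 2^2 · 3493, so s = 2 and d = 3493.
Base 2170: x_0 = 2170^3493 mod 13973 = 2170. x_0 is neither 1 nor 13972, so continue squaring. x_1 = 2170^2 mod 13973 = 13972. x_1 ≡ −1, so 2170 is not a witness.
Base 5033: x_0 = 5033^3493 mod 13973 = 7293. x_0 is neither 1 nor 13972, so continue squaring. x_1 = 7293^2 mod 13973 = 6611. Reached i = s−1 = 1 without hitting −1: 5033 is a Miller–Rabin witness and 13973 is composite.
Base 13532: x_0 = 13532^3493 mod 13973 = 8368. x_0 is neither 1 nor 13972, so continue squaring. x_1 = 8368^2 mod 13973 = 4721. Reached i = s−1 = 1 without hitting −1: 13532 is a Miller–Rabin witness and 13973 is composite.
The smallest witness among the given bases is 5033.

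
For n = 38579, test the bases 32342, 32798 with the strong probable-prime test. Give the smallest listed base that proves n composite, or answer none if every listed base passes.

32342

n − 1 = 38578 = 2^1 · 19289, so s = 1 and d = 19289.
Base 32342: x_0 = 32342^19289 mod 38579 = 19952. x_0 ∉ {1, 38578} and s = 1, so 32342 is a Miller–Rabin witness and 38579 is composite.
Base 32798: x_0 = 32798^19289 mod 38579 = 28269. x_0 ∉ {1, 38578} and s = 1, so 32798 is a Miller–Rabin witness and 38579 is composite.
The smallest witness among the given bases is 32342.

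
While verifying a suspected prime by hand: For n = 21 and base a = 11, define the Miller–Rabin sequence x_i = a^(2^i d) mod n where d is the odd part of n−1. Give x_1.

n − 1 = 20 = 2^2 · 5, so s = 2 and d = 5.
x_0 = 11^5 mod 21 = 2.
x_1 = 2^2 mod 21 = 4.

4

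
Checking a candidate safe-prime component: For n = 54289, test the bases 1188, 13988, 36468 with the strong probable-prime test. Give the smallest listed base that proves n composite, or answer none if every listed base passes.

n − 1 = 54288 = 2^4 · 3393, so s = 4 and d = 3393.
Base 1188: x_0 = 1188^3393 mod 54289 = 19107. x_0 is neither 1 nor 54288, so continue squaring. x_1 = 19107^2 mod 54289 = 38213. x_2 = 38213^2 mod 54289 = 22136. x_3 = 22136^2 mod 54289 = 44271. Reached i = s−1 = 3 without hitting −1: 1188 is a Miller–Rabin witness and 54289 is composite.
Base 13988: x_0 = 13988^3393 mod 54289 = 49397. x_0 is neither 1 nor 54288, so continue squaring. x_1 = 49397^2 mod 54289 = 44504. x_2 = 44504^2 mod 54289 = 34718. x_3 = 34718^2 mod 54289 = 15146. Reached i = s−1 = 3 without hitting −1: 13988 is a Miller–Rabin witness and 54289 is composite.
Base 36468: x_0 = 36468^3393 mod 54289 = 53679. x_0 is neither 1 nor 54288, so continue squaring. x_1 = 53679^2 mod 54289 = 46366. x_2 = 46366^2 mod 54289 = 15845. x_3 = 15845^2 mod 54289 = 31689. Reached i = s−1 = 3 without hitting −1: 36468 is a Miller–Rabin witness and 54289 is composite.
The smallest witness among the given bases is 1188.

1188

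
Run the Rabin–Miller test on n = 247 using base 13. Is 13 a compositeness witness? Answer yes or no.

n − 1 = 246 = 2^1 · 123, so s = 1 and d = 123.
x_0 = 13^123 mod 247 = 65.
x_0 ∉ {1, 246} and s = 1, so 13 is a Miller–Rabin witness and 247 is composite.

yes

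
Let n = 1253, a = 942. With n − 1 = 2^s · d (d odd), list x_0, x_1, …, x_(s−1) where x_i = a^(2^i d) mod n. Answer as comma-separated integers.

n − 1 = 1252 = 2^2 · 313, so s = 2 and d = 313.
x_0 = 942^313 mod 1253 = 914.
x_1 = 914^2 mod 1253 = 898.

914, 898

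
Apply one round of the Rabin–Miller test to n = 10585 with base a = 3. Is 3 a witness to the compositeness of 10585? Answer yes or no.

n − 1 = 10584 = 2^3 · 1323, so s = 3 and d = 1323.
x_0 = 3^1323 mod 10585 = 8422.
x_0 is neither 1 nor 10584, so continue squaring.
x_1 = 8422^2 mod 10585 = 10584.
x_1 ≡ −1, so 3 is not a witness.

no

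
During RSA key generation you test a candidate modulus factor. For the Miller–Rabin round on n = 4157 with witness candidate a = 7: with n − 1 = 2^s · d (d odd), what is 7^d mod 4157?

1761

n − 1 = 4156 = 2^2 · 1039, so s = 2 and d = 1039.
7^1039 mod 4157 = 1761.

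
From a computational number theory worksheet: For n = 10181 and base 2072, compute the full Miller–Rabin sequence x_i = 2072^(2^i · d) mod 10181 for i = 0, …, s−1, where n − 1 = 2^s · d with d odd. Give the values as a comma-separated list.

n − 1 = 10180 = 2^2 · 2545, so s = 2 and d = 2545.
x_0 = 2072^2545 mod 10181 = 1500.
x_1 = 1500^2 mod 10181 = 10180.

1500, 10180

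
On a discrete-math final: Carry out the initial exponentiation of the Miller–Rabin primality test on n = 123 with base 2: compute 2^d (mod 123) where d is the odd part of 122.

2

n − 1 = 122 = 2^1 · 61, so s = 1 and d = 61.
2^61 mod 123 = 2.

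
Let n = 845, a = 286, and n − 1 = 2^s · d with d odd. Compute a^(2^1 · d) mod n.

676

n − 1 = 844 = 2^2 · 211, so s = 2 and d = 211.
x_0 = 286^211 mod 845 = 676.
x_1 = 676^2 mod 845 = 676.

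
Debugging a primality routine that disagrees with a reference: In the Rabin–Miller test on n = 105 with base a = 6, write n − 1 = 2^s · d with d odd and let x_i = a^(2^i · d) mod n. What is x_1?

36

n − 1 = 104 = 2^3 · 13, so s = 3 and d = 13.
Repeated squaring mod 105: 6^1 ≡ 6, 6^2 ≡ 36, 6^4 ≡ 36, 6^8 ≡ 36.
13 = 8 + 4 + 1, so 6^13 ≡ 36·36·6 ≡ 6 (mod 105).
x_0 = 6.
x_1 = 6^2 mod 105 = 36.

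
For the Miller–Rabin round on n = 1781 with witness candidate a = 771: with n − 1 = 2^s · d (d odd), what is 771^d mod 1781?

n − 1 = 1780 = 2^2 · 445, so s = 2 and d = 445.
By repeated squaring, 771^445 ≡ 212 (mod 1781).

212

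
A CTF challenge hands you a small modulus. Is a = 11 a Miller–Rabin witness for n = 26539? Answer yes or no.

no

n − 1 = 26538 = 2^1 · 13269, so s = 1 and d = 13269.
Repeated squaring mod 26539: 11^1 ≡ 11, 11^2 ≡ 121, 11^4 ≡ 14641, 11^8 ≡ 3378, 11^16 ≡ 25653, 11^32 ≡ 15365, 11^64 ≡ 18820, 11^128 ≡ 2906, 11^256 ≡ 5434, 11^512 ≡ 16988, 11^1024 ≡ 7058, 11^2048 ≡ 1661, 11^4096 ≡ 25404, 11^8192 ≡ 14353.
13269 = 8192 + 4096 + 512 + 256 + 128 + 64 + 16 + 4 + 1, so 11^13269 ≡ 14353·25404·16988·5434·2906·18820·25653·14641·11 ≡ 1 (mod 26539).
x_0 = 11^13269 mod 26539 = 1.
x_0 = 1, so 11 is not a witness.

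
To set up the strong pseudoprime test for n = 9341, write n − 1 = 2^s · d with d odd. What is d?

2335

Halving: 9340 → 4670 → 2335; 2335 is odd.
So 9340 = 2^2 · 2335.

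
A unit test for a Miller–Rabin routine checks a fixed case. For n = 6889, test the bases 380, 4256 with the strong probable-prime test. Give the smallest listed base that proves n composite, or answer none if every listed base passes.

none

n − 1 = 6888 = 2^3 · 861, so s = 3 and d = 861.
Base 380: x_0 = 380^861 mod 6889 = 1. x_0 = 1, so 380 is not a witness.
Base 4256: x_0 = 4256^861 mod 6889 = 1. x_0 = 1, so 4256 is not a witness.
No listed base is a witness for 6889.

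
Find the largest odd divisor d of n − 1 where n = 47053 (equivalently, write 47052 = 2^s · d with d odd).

Halving: 47052 → 23526 → 11763; 11763 is odd.
So 47052 = 2^2 · 11763.

11763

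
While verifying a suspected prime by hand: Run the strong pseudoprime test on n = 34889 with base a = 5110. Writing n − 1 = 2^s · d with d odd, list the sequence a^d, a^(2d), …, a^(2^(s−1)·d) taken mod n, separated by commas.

n − 1 = 34888 = 2^3 · 4361, so s = 3 and d = 4361.
x_0 = 5110^4361 mod 34889 = 18751.
x_1 = 18751^2 mod 34889 = 23548.
x_2 = 23548^2 mod 34889 = 17427.

18751, 23548, 17427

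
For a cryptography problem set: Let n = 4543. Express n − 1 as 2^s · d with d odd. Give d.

2271

Halving: 4542 → 2271; 2271 is odd.
So 4542 = 2^1 · 2271.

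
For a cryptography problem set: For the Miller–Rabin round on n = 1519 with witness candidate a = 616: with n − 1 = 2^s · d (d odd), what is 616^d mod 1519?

n − 1 = 1518 = 2^1 · 759, so s = 1 and d = 759.
Repeated squaring mod 1519: 616^1 ≡ 616, 616^2 ≡ 1225, 616^4 ≡ 1372, 616^8 ≡ 343, 616^16 ≡ 686, 616^32 ≡ 1225, 616^64 ≡ 1372, 616^128 ≡ 343, 616^256 ≡ 686, 616^512 ≡ 1225.
759 = 512 + 128 + 64 + 32 + 16 + 4 + 2 + 1, so 616^759 ≡ 1225·343·1372·1225·686·1372·1225·616 ≡ 147 (mod 1519).

147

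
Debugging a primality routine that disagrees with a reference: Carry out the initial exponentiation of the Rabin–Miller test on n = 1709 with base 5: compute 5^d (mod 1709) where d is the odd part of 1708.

n − 1 = 1708 = 2^2 · 427, so s = 2 and d = 427.
Repeated squaring mod 1709: 5^1 ≡ 5, 5^2 ≡ 25, 5^4 ≡ 625, 5^8 ≡ 973, 5^16 ≡ 1652, 5^32 ≡ 1540, 5^64 ≡ 1217, 5^128 ≡ 1095, 5^256 ≡ 1016.
427 = 256 + 128 + 32 + 8 + 2 + 1, so 5^427 ≡ 1016·1095·1540·973·25·5 ≡ 1708 (mod 1709).

1708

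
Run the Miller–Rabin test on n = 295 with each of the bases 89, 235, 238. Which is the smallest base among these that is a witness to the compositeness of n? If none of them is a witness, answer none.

89

n − 1 = 294 = 2^1 · 147, so s = 1 and d = 147.
Base 89: x_0 = 89^147 mod 295 = 44. x_0 ∉ {1, 294} and s = 1, so 89 is a Miller–Rabin witness and 295 is composite.
Base 235: x_0 = 235^147 mod 295 = 235. x_0 ∉ {1, 294} and s = 1, so 235 is a Miller–Rabin witness and 295 is composite.
Base 238: x_0 = 238^147 mod 295 = 232. x_0 ∉ {1, 294} and s = 1, so 238 is a Miller–Rabin witness and 295 is composite.
The smallest witness among the given bases is 89.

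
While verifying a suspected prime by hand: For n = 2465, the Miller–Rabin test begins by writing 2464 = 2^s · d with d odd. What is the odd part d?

Halving: 2464 → 1232 → 616 → 308 → 154 → 77; 77 is odd.
So 2464 = 2^5 · 77.

77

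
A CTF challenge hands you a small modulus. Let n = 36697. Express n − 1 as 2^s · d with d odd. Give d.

Halving: 36696 → 18348 → 9174 → 4587; 4587 is odd.
So 36696 = 2^3 · 4587.

4587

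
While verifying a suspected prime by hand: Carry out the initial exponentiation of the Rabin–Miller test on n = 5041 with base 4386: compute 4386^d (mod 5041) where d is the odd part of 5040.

1561

n − 1 = 5040 = 2^4 · 315, so s = 4 and d = 315.
4386^315 mod 5041 = 1561.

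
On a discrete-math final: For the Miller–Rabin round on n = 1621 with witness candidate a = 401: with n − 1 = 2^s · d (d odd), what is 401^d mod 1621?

1455

n − 1 = 1620 = 2^2 · 405, so s = 2 and d = 405.
Repeated squaring mod 1621: 401^1 ≡ 401, 401^2 ≡ 322, 401^4 ≡ 1561, 401^8 ≡ 358, 401^16 ≡ 105, 401^32 ≡ 1299, 401^64 ≡ 1561, 401^128 ≡ 358, 401^256 ≡ 105.
405 = 256 + 128 + 16 + 4 + 1, so 401^405 ≡ 105·358·105·1561·401 ≡ 1455 (mod 1621).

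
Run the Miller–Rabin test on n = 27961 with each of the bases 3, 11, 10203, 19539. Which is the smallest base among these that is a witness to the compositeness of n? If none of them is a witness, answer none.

n − 1 = 27960 = 2^3 · 3495, so s = 3 and d = 3495.
Base 3: x_0 = 3^3495 mod 27961 = 27960. x_0 = 27960 ≡ −1, so 3 is not a witness.
Base 11: x_0 = 11^3495 mod 27961 = 27368. x_0 is neither 1 nor 27960, so continue squaring. x_1 = 27368^2 mod 27961 = 16117. x_2 = 16117^2 mod 27961 = 27960. x_2 ≡ −1, so 11 is not a witness.
Base 10203: x_0 = 10203^3495 mod 27961 = 16117. x_0 is neither 1 nor 27960, so continue squaring. x_1 = 16117^2 mod 27961 = 27960. x_1 ≡ −1, so 10203 is not a witness.
Base 19539: x_0 = 19539^3495 mod 27961 = 593. x_0 is neither 1 nor 27960, so continue squaring. x_1 = 593^2 mod 27961 = 16117. x_2 = 16117^2 mod 27961 = 27960. x_2 ≡ −1, so 19539 is not a witness.
No listed base is a witness for 27961.

none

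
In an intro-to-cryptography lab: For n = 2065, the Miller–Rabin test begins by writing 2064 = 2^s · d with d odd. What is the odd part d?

129

Halving: 2064 → 1032 → 516 → 258 → 129; 129 is odd.
So 2064 = 2^4 · 129.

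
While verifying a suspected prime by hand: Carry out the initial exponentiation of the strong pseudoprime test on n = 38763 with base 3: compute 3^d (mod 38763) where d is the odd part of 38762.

1098

n − 1 = 38762 = 2^1 · 19381, so s = 1 and d = 19381.
Repeated squaring mod 38763: 3^1 ≡ 3, 3^2 ≡ 9, 3^4 ≡ 81, 3^8 ≡ 6561, 3^16 ≡ 19791, 3^32 ≡ 22329, 3^64 ≡ 14535, 3^128 ≡ 7875, 3^256 ≡ 33588, 3^512 ≡ 34155, 3^1024 ≡ 30303, 3^2048 ≡ 15102, 3^4096 ≡ 27675, 3^8192 ≡ 26271, 3^16384 ≡ 28989.
19381 = 16384 + 2048 + 512 + 256 + 128 + 32 + 16 + 4 + 1, so 3^19381 ≡ 28989·15102·34155·33588·7875·22329·19791·81·3 ≡ 1098 (mod 38763).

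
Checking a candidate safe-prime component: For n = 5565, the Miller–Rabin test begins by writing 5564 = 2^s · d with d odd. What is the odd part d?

1391

Halving: 5564 → 2782 → 1391; 1391 is odd.
So 5564 = 2^2 · 1391.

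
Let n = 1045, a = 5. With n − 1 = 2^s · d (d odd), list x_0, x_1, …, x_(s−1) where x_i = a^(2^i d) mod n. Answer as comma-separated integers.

n − 1 = 1044 = 2^2 · 261, so s = 2 and d = 261.
x_0 = 5^261 mod 1045 = 115.
x_1 = 115^2 mod 1045 = 685.

115, 685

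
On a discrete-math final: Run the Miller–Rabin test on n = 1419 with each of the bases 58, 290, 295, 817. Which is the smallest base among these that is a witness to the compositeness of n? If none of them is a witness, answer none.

n − 1 = 1418 = 2^1 · 709, so s = 1 and d = 709.
Base 58: x_0 = 58^709 mod 1419 = 103. x_0 ∉ {1, 1418} and s = 1, so 58 is a Miller–Rabin witness and 1419 is composite.
Base 290: x_0 = 290^709 mod 1419 = 1169. x_0 ∉ {1, 1418} and s = 1, so 290 is a Miller–Rabin witness and 1419 is composite.
Base 295: x_0 = 295^709 mod 1419 = 940. x_0 ∉ {1, 1418} and s = 1, so 295 is a Miller–Rabin witness and 1419 is composite.
Base 817: x_0 = 817^709 mod 1419 = 301. x_0 ∉ {1, 1418} and s = 1, so 817 is a Miller–Rabin witness and 1419 is composite.
The smallest witness among the given bases is 58.

58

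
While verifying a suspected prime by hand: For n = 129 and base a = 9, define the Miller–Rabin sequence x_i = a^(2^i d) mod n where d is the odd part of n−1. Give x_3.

66

n − 1 = 128 = 2^7 · 1, so s = 7 and d = 1.
x_0 = 9^1 mod 129 = 9.
x_1 = 9^2 mod 129 = 81.
x_2 = 81^2 mod 129 = 111.
x_3 = 111^2 mod 129 = 66.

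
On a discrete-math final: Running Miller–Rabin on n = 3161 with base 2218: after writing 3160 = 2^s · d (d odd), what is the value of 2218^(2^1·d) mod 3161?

n − 1 = 3160 = 2^3 · 395, so s = 3 and d = 395.
x_0 = 2218^395 mod 3161 = 1265.
x_1 = 1265^2 mod 3161 = 759.

759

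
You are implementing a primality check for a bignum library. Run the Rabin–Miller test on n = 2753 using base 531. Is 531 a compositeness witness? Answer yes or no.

n − 1 = 2752 = 2^6 · 43, so s = 6 and d = 43.
x_0 = 531^43 mod 2753 = 2294.
x_0 is neither 1 nor 2752, so continue squaring.
x_1 = 2294^2 mod 2753 = 1453.
x_2 = 1453^2 mod 2753 = 2411.
x_3 = 2411^2 mod 2753 = 1338.
x_4 = 1338^2 mod 2753 = 794.
x_5 = 794^2 mod 2753 = 2752.
x_5 ≡ −1, so 531 is not a witness.

no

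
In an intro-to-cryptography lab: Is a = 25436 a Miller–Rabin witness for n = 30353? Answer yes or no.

n − 1 = 30352 = 2^4 · 1897, so s = 4 and d = 1897.
x_0 = 25436^1897 mod 30353 = 17548.
x_0 is neither 1 nor 30352, so continue squaring.
x_1 = 17548^2 mod 30353 = 1119.
x_2 = 1119^2 mod 30353 = 7688.
x_3 = 7688^2 mod 30353 = 8053.
Reached i = s−1 = 3 without hitting −1: 25436 is a Miller–Rabin witness and 30353 is composite.

yes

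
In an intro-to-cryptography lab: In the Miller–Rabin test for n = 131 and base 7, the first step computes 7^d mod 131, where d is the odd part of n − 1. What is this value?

1

n − 1 = 130 = 2^1 · 65, so s = 1 and d = 65.
7^65 mod 131 = 1.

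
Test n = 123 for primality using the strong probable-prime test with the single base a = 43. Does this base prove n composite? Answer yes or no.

n − 1 = 122 = 2^1 · 61, so s = 1 and d = 61.
x_0 = 43^61 mod 123 = 43.
x_0 ∉ {1, 122} and s = 1, so 43 is a Miller–Rabin witness and 123 is composite.

yes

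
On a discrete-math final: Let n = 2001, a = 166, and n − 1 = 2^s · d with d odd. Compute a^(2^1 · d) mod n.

1948

n − 1 = 2000 = 2^4 · 125, so s = 4 and d = 125.
x_0 = 166^125 mod 2001 = 1606.
x_1 = 1606^2 mod 2001 = 1948.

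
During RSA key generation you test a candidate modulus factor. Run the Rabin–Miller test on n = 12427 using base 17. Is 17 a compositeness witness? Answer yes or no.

n − 1 = 12426 = 2^1 · 6213, so s = 1 and d = 6213.
Repeated squaring mod 12427: 17^1 ≡ 17, 17^2 ≡ 289, 17^4 ≡ 8959, 17^8 ≡ 10115, 17^16 ≡ 1734, 17^32 ≡ 11849, 17^64 ≡ 10982, 17^128 ≡ 289, 17^256 ≡ 8959, 17^512 ≡ 10115, 17^1024 ≡ 1734, 17^2048 ≡ 11849, 17^4096 ≡ 10982.
6213 = 4096 + 2048 + 64 + 4 + 1, so 17^6213 ≡ 10982·11849·10982·8959·17 ≡ 4046 (mod 12427).
x_0 = 17^6213 mod 12427 = 4046.
x_0 ∉ {1, 12426} and s = 1, so 17 is a Miller–Rabin witness and 12427 is composite.

yes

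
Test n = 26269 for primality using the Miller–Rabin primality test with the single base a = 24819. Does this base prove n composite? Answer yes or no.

no

n − 1 = 26268 = 2^2 · 6567, so s = 2 and d = 6567.
Repeated squaring mod 26269: 24819^1 ≡ 24819, 24819^2 ≡ 980, 24819^4 ≡ 14716, 24819^8 ≡ 25289, 24819^16 ≡ 14716, 24819^32 ≡ 25289, 24819^64 ≡ 14716, 24819^128 ≡ 25289, 24819^256 ≡ 14716, 24819^512 ≡ 25289, 24819^1024 ≡ 14716, 24819^2048 ≡ 25289, 24819^4096 ≡ 14716.
6567 = 4096 + 2048 + 256 + 128 + 32 + 4 + 2 + 1, so 24819^6567 ≡ 14716·25289·14716·25289·25289·14716·980·24819 ≡ 23795 (mod 26269).
x_0 = 24819^6567 mod 26269 = 23795.
x_0 is neither 1 nor 26268, so continue squaring.
x_1 = 23795^2 mod 26269 = 26268.
x_1 ≡ −1, so 24819 is not a witness.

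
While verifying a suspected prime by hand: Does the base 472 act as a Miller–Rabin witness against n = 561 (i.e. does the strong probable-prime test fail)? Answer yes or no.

n − 1 = 560 = 2^4 · 35, so s = 4 and d = 35.
x_0 = 472^35 mod 561 = 208.
x_0 is neither 1 nor 560, so continue squaring.
x_1 = 208^2 mod 561 = 67.
x_2 = 67^2 mod 561 = 1.
x_2 = 1 but x_1 ≠ ±1, a nontrivial square root of 1 — 472 is a witness and 561 is composite.

yes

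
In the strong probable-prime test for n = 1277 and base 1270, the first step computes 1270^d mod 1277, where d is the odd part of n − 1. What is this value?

n − 1 = 1276 = 2^2 · 319, so s = 2 and d = 319.
1270^319 mod 1277 = 1164.

1164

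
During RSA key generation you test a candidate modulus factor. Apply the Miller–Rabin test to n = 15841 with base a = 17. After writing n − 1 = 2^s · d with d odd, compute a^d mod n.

n − 1 = 15840 = 2^5 · 495, so s = 5 and d = 495.
Repeated squaring mod 15841: 17^1 ≡ 17, 17^2 ≡ 289, 17^4 ≡ 4316, 17^8 ≡ 14681, 17^16 ≡ 14956, 17^32 ≡ 7016, 17^64 ≡ 6269, 17^128 ≡ 14681, 17^256 ≡ 14956.
495 = 256 + 128 + 64 + 32 + 8 + 4 + 2 + 1, so 17^495 ≡ 14956·14681·6269·7016·14681·4316·289·17 ≡ 10198 (mod 15841).

10198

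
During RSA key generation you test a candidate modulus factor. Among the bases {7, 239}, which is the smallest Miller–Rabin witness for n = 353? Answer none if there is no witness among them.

n − 1 = 352 = 2^5 · 11, so s = 5 and d = 11.
Base 7: x_0 = 7^11 mod 353 = 67. x_0 is neither 1 nor 352, so continue squaring. x_1 = 67^2 mod 353 = 253. x_2 = 253^2 mod 353 = 116. x_3 = 116^2 mod 353 = 42. x_4 = 42^2 mod 353 = 352. x_4 ≡ −1, so 7 is not a witness.
Base 239: x_0 = 239^11 mod 353 = 343. x_0 is neither 1 nor 352, so continue squaring. x_1 = 343^2 mod 353 = 100. x_2 = 100^2 mod 353 = 116. x_3 = 116^2 mod 353 = 42. x_4 = 42^2 mod 353 = 352. x_4 ≡ −1, so 239 is not a witness.
No listed base is a witness for 353.

none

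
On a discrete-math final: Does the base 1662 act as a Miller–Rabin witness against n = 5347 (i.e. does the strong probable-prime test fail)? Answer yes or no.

n − 1 = 5346 = 2^1 · 2673, so s = 1 and d = 2673.
x_0 = 1662^2673 mod 5347 = 1.
x_0 = 1, so 1662 is not a witness.

no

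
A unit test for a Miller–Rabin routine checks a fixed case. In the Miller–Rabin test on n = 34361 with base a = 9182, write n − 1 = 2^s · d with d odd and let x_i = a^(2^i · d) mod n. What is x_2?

34360

n − 1 = 34360 = 2^3 · 4295, so s = 3 and d = 4295.
x_0 = 9182^4295 mod 34361 = 7824.
x_1 = 7824^2 mod 34361 = 18035.
x_2 = 18035^2 mod 34361 = 34360.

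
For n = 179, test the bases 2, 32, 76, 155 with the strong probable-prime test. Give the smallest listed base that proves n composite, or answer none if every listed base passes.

none

n − 1 = 178 = 2^1 · 89, so s = 1 and d = 89.
Base 2: x_0 = 2^89 mod 179 = 178. x_0 = 178 ≡ −1, so 2 is not a witness.
Base 32: x_0 = 32^89 mod 179 = 178. x_0 = 178 ≡ −1, so 32 is not a witness.
Base 76: x_0 = 76^89 mod 179 = 1. x_0 = 1, so 76 is not a witness.
Base 155: x_0 = 155^89 mod 179 = 1. x_0 = 1, so 155 is not a witness.
No listed base is a witness for 179.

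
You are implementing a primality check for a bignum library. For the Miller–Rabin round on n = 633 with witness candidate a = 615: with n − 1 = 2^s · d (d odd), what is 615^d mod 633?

n − 1 = 632 = 2^3 · 79, so s = 3 and d = 79.
615^79 mod 633 = 96.

96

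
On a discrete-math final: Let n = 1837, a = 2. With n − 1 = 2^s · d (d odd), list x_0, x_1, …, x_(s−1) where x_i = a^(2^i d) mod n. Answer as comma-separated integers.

1117, 366

n − 1 = 1836 = 2^2 · 459, so s = 2 and d = 459.
x_0 = 2^459 mod 1837 = 1117.
x_1 = 1117^2 mod 1837 = 366.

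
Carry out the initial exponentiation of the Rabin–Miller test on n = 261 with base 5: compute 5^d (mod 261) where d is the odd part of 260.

236

n − 1 = 260 = 2^2 · 65, so s = 2 and d = 65.
5^65 mod 261 = 236.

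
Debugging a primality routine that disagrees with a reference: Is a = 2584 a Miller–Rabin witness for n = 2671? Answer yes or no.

n − 1 = 2670 = 2^1 · 1335, so s = 1 and d = 1335.
x_0 = 2584^1335 mod 2671 = 2670.
x_0 = 2670 ≡ −1, so 2584 is not a witness.

no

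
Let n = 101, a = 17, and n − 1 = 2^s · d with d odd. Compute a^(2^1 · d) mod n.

1

n − 1 = 100 = 2^2 · 25, so s = 2 and d = 25.
x_0 = 17^25 mod 101 = 100.
x_1 = 100^2 mod 101 = 1.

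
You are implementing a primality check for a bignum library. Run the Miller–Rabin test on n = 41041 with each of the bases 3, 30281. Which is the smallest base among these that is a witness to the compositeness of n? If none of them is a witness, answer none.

3

n − 1 = 41040 = 2^4 · 2565, so s = 4 and d = 2565.
Base 3: x_0 = 3^2565 mod 41041 = 24597. x_0 is neither 1 nor 41040, so continue squaring. x_1 = 24597^2 mod 41041 = 27028. x_2 = 27028^2 mod 41041 = 24025. x_3 = 24025^2 mod 41041 = 1. x_3 = 1 but x_2 ≠ ±1, a nontrivial square root of 1 — 3 is a witness and 41041 is composite.
Base 30281: x_0 = 30281^2565 mod 41041 = 3730. x_0 is neither 1 nor 41040, so continue squaring. x_1 = 3730^2 mod 41041 = 1. x_1 = 1 but x_0 ≠ ±1, a nontrivial square root of 1 — 30281 is a witness and 41041 is composite.
The smallest witness among the given bases is 3.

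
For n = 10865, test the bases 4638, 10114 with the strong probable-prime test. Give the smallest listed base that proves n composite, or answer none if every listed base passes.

4638

n − 1 = 10864 = 2^4 · 679, so s = 4 and d = 679.
Base 4638: x_0 = 4638^679 mod 10865 = 10037. x_0 is neither 1 nor 10864, so continue squaring. x_1 = 10037^2 mod 10865 = 1089. x_2 = 1089^2 mod 10865 = 1636. x_3 = 1636^2 mod 10865 = 3706. Reached i = s−1 = 3 without hitting −1: 4638 is a Miller–Rabin witness and 10865 is composite.
Base 10114: x_0 = 10114^679 mod 10865 = 2769. x_0 is neither 1 nor 10864, so continue squaring. x_1 = 2769^2 mod 10865 = 7536. x_2 = 7536^2 mod 10865 = 10806. x_3 = 10806^2 mod 10865 = 3481. Reached i = s−1 = 3 without hitting −1: 10114 is a Miller–Rabin witness and 10865 is composite.
The smallest witness among the given bases is 4638.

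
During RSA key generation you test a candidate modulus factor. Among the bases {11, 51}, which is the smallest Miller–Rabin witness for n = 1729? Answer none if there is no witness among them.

n − 1 = 1728 = 2^6 · 27, so s = 6 and d = 27.
Base 11: x_0 = 11^27 mod 1729 = 1331. x_0 is neither 1 nor 1728, so continue squaring. x_1 = 1331^2 mod 1729 = 1065. x_2 = 1065^2 mod 1729 = 1. x_2 = 1 but x_1 ≠ ±1, a nontrivial square root of 1 — 11 is a witness and 1729 is composite.
Base 51: x_0 = 51^27 mod 1729 = 246. x_0 is neither 1 nor 1728, so continue squaring. x_1 = 246^2 mod 1729 = 1. x_1 = 1 but x_0 ≠ ±1, a nontrivial square root of 1 — 51 is a witness and 1729 is composite.
The smallest witness among the given bases is 11.

11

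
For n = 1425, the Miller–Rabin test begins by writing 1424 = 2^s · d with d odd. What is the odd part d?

89

Halving: 1424 → 712 → 356 → 178 → 89; 89 is odd.
So 1424 = 2^4 · 89.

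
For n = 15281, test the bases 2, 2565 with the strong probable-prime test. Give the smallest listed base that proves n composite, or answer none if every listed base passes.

2

n − 1 = 15280 = 2^4 · 955, so s = 4 and d = 955.
Base 2: x_0 = 2^955 mod 15281 = 7065. x_0 is neither 1 nor 15280, so continue squaring. x_1 = 7065^2 mod 15281 = 6479. x_2 = 6479^2 mod 15281 = 534. x_3 = 534^2 mod 15281 = 10098. Reached i = s−1 = 3 without hitting −1: 2 is a Miller–Rabin witness and 15281 is composite.
Base 2565: x_0 = 2565^955 mod 15281 = 11630. x_0 is neither 1 nor 15280, so continue squaring. x_1 = 11630^2 mod 15281 = 4769. x_2 = 4769^2 mod 15281 = 5233. x_3 = 5233^2 mod 15281 = 737. Reached i = s−1 = 3 without hitting −1: 2565 is a Miller–Rabin witness and 15281 is composite.
The smallest witness among the given bases is 2.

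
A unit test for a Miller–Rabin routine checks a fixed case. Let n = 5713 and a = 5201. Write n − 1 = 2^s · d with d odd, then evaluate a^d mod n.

1259

n − 1 = 5712 = 2^4 · 357, so s = 4 and d = 357.
5201^357 mod 5713 = 1259.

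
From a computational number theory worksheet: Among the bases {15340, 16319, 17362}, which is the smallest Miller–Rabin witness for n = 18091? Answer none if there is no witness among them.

15340

n − 1 = 18090 = 2^1 · 9045, so s = 1 and d = 9045.
Base 15340: x_0 = 15340^9045 mod 18091 = 7046. x_0 ∉ {1, 18090} and s = 1, so 15340 is a Miller–Rabin witness and 18091 is composite.
Base 16319: x_0 = 16319^9045 mod 18091 = 289. x_0 ∉ {1, 18090} and s = 1, so 16319 is a Miller–Rabin witness and 18091 is composite.
Base 17362: x_0 = 17362^9045 mod 18091 = 9576. x_0 ∉ {1, 18090} and s = 1, so 17362 is a Miller–Rabin witness and 18091 is composite.
The smallest witness among the given bases is 15340.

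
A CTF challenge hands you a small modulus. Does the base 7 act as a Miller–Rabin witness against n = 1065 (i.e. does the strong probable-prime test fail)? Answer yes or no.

yes

n − 1 = 1064 = 2^3 · 133, so s = 3 and d = 133.
By repeated squaring, 7^133 ≡ 847 (mod 1065).
x_0 = 7^133 mod 1065 = 847.
x_0 is neither 1 nor 1064, so continue squaring.
x_1 = 847^2 mod 1065 = 664.
x_2 = 664^2 mod 1065 = 1051.
Reached i = s−1 = 2 without hitting −1: 7 is a Miller–Rabin witness and 1065 is composite.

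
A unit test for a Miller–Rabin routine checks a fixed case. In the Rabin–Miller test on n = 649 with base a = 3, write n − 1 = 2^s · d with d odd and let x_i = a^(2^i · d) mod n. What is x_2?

125

n − 1 = 648 = 2^3 · 81, so s = 3 and d = 81.
Repeated squaring mod 649: 3^1 ≡ 3, 3^2 ≡ 9, 3^4 ≡ 81, 3^8 ≡ 71, 3^16 ≡ 498, 3^32 ≡ 86, 3^64 ≡ 257.
81 = 64 + 16 + 1, so 3^81 ≡ 257·498·3 ≡ 399 (mod 649).
x_0 = 399.
x_1 = 399^2 mod 649 = 196.
x_2 = 196^2 mod 649 = 125.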